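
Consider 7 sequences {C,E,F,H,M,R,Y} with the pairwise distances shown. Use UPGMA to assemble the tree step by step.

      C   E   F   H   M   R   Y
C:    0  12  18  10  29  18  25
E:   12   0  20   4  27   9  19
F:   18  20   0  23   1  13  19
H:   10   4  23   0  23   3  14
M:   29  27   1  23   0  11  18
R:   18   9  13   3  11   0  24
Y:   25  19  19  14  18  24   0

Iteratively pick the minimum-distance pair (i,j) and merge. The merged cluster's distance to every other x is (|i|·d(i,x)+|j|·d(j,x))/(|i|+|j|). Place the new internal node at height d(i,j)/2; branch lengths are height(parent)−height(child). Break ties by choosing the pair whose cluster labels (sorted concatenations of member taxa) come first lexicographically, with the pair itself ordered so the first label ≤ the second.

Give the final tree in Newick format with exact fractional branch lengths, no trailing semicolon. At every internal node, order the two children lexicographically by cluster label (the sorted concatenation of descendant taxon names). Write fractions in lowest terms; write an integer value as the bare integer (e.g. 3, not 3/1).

((C:20/3,(E:13/4,(H:3/2,R:3/2):7/4):41/12):43/12,((F:1/2,M:1/2):35/4,Y:37/4):1)

step 1: merge (F,M) at d=1; branch lengths F→1/2, M→1/2; new cluster FM
  updated: d(C,FM)=47/2, d(E,FM)=47/2, d(FM,H)=23, d(FM,R)=12, d(FM,Y)=37/2
step 2: merge (H,R) at d=3; branch lengths H→3/2, R→3/2; new cluster HR
  updated: d(C,HR)=14, d(E,HR)=13/2, d(FM,HR)=35/2, d(HR,Y)=19
step 3: merge (E,HR) at d=13/2; branch lengths E→13/4, HR→7/4; new cluster EHR
  updated: d(C,EHR)=40/3, d(EHR,FM)=39/2, d(EHR,Y)=19
step 4: merge (C,EHR) at d=40/3; branch lengths C→20/3, EHR→41/12; new cluster CEHR
  updated: d(CEHR,FM)=41/2, d(CEHR,Y)=41/2
step 5: merge (FM,Y) at d=37/2; branch lengths FM→35/4, Y→37/4; new cluster FMY
  updated: d(CEHR,FMY)=41/2
step 6: merge (CEHR,FMY) at d=41/2; branch lengths CEHR→43/12, FMY→1; new cluster CEFHMRY
final tree: ((C:20/3,(E:13/4,(H:3/2,R:3/2):7/4):41/12):43/12,((F:1/2,M:1/2):35/4,Y:37/4):1)
total length: 125/3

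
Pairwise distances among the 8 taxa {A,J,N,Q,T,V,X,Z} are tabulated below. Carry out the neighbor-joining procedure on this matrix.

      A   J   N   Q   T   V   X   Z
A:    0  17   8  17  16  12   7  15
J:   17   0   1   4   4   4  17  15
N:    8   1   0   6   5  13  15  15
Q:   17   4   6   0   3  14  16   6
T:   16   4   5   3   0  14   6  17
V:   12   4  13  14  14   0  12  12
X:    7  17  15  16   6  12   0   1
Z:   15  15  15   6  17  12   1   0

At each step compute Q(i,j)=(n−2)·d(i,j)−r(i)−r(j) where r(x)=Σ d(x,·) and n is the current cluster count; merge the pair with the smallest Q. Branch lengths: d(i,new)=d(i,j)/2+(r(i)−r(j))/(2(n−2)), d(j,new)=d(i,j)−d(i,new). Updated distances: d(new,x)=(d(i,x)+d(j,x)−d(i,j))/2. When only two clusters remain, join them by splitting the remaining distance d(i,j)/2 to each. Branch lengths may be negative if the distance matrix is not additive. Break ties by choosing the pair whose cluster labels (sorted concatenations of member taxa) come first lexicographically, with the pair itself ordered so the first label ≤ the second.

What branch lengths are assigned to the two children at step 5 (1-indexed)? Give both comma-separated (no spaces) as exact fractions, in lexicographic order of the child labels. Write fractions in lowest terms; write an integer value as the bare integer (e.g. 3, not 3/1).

135/32,71/32

iteration 1: select X,Z (d=1, Q=-149); attach at lengths (-1/12, 13/12); label the merged cluster XZ
  updated: d(A,XZ)=21/2, d(J,XZ)=31/2, d(N,XZ)=29/2, d(Q,XZ)=21/2, d(T,XZ)=11, d(V,XZ)=23/2
iteration 2: select A,XZ (d=21/2, Q=-203/2); attach at lengths (119/20, 91/20); label the merged cluster AXZ
  updated: d(AXZ,J)=11, d(AXZ,N)=6, d(AXZ,Q)=17/2, d(AXZ,T)=33/4, d(AXZ,V)=13/2
iteration 3: select AXZ,V (d=13/2, Q=-263/4); attach at lengths (59/32, 149/32); label the merged cluster AVXZ
  updated: d(AVXZ,J)=17/4, d(AVXZ,N)=25/4, d(AVXZ,Q)=8, d(AVXZ,T)=63/8
iteration 4: select Q,T (d=3, Q=-255/8); attach at lengths (27/16, 21/16); label the merged cluster QT
  updated: d(AVXZ,QT)=103/16, d(J,QT)=5/2, d(N,QT)=4
iteration 5: select AVXZ,QT (d=103/16, Q=-17); attach at lengths (135/32, 71/32); label the merged cluster AQTVXZ
  updated: d(AQTVXZ,J)=5/32, d(AQTVXZ,N)=61/32
iteration 6: select AQTVXZ,J (d=5/32, Q=-49/16); attach at lengths (17/32, -3/8); label the merged cluster AJQTVXZ
  updated: d(AJQTVXZ,N)=11/8
iteration 7: select AJQTVXZ,N (d=11/8); attach at lengths (11/16, 11/16); label the merged cluster AJNQTVXZ
final tree: (((((A:119/20,(X:-1/12,Z:13/12):91/20):59/32,V:149/32):135/32,(Q:27/16,T:21/16):71/32):17/32,J:-3/8):11/16,N:11/16)
total length: 927/32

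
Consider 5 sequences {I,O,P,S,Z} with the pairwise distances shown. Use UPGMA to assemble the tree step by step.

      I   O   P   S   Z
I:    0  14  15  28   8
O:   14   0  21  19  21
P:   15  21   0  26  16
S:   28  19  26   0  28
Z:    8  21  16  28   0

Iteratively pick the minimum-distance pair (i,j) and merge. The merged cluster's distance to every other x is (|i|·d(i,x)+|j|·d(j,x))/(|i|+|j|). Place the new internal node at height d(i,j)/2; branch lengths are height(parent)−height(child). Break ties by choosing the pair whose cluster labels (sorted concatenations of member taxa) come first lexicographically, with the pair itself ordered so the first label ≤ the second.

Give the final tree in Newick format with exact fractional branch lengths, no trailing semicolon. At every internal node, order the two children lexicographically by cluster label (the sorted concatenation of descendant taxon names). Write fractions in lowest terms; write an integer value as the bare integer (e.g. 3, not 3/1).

step 1: merge (I,Z) at d=8; branch lengths I→4, Z→4; new cluster IZ
  updated: d(IZ,O)=35/2, d(IZ,P)=31/2, d(IZ,S)=28
step 2: merge (IZ,P) at d=31/2; branch lengths IZ→15/4, P→31/4; new cluster IPZ
  updated: d(IPZ,O)=56/3, d(IPZ,S)=82/3
step 3: merge (IPZ,O) at d=56/3; branch lengths IPZ→19/12, O→28/3; new cluster IOPZ
  updated: d(IOPZ,S)=101/4
step 4: merge (IOPZ,S) at d=101/4; branch lengths IOPZ→79/24, S→101/8; new cluster IOPSZ
final tree: ((((I:4,Z:4):15/4,P:31/4):19/12,O:28/3):79/24,S:101/8)
total length: 139/3

((((I:4,Z:4):15/4,P:31/4):19/12,O:28/3):79/24,S:101/8)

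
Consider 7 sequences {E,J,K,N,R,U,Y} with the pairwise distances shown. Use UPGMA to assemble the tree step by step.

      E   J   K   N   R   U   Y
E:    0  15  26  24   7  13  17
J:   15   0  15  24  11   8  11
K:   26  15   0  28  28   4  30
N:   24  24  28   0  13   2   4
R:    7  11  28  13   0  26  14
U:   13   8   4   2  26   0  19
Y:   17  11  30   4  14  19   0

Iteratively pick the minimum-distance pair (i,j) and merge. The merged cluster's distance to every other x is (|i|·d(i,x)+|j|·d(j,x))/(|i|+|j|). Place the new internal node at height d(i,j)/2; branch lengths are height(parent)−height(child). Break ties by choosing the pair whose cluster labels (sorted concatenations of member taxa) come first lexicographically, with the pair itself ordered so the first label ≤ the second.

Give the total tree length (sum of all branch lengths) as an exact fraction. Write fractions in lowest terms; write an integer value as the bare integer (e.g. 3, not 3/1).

step 1: merge (N,U) at d=2; branch lengths N→1, U→1; new cluster NU
  updated: d(E,NU)=37/2, d(J,NU)=16, d(K,NU)=16, d(NU,R)=39/2, d(NU,Y)=23/2
step 2: merge (E,R) at d=7; branch lengths E→7/2, R→7/2; new cluster ER
  updated: d(ER,J)=13, d(ER,K)=27, d(ER,NU)=19, d(ER,Y)=31/2
step 3: merge (J,Y) at d=11; branch lengths J→11/2, Y→11/2; new cluster JY
  updated: d(ER,JY)=57/4, d(JY,K)=45/2, d(JY,NU)=55/4
step 4: merge (JY,NU) at d=55/4; branch lengths JY→11/8, NU→47/8; new cluster JNUY
  updated: d(ER,JNUY)=133/8, d(JNUY,K)=77/4
step 5: merge (ER,JNUY) at d=133/8; branch lengths ER→77/16, JNUY→23/16; new cluster EJNRUY
  updated: d(EJNRUY,K)=131/6
step 6: merge (EJNRUY,K) at d=131/6; branch lengths EJNRUY→125/48, K→131/12; new cluster EJKNRUY
final tree: (((E:7/2,R:7/2):77/16,((J:11/2,Y:11/2):11/8,(N:1,U:1):47/8):23/16):125/48,K:131/12)
total length: 2257/48

2257/48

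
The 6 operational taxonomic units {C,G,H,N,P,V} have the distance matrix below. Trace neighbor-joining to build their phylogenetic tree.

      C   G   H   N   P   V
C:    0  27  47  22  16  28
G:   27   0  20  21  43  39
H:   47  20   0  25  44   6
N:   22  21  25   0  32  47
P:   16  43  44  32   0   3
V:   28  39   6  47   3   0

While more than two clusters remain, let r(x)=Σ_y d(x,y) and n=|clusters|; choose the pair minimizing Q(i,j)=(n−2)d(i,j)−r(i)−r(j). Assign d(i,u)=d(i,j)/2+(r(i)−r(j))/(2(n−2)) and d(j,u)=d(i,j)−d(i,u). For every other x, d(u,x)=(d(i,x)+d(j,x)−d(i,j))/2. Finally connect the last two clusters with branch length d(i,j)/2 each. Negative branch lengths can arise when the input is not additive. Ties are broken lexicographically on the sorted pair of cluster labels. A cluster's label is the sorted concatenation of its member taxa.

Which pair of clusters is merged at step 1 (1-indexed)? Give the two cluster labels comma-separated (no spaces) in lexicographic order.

step 1: merge (P,V) at d=3, Q=-249; branch lengths P→27/8, V→-3/8; new cluster PV
  updated: d(C,PV)=41/2, d(G,PV)=79/2, d(H,PV)=47/2, d(N,PV)=38
step 2: merge (C,PV) at d=41/2, Q=-353/2; branch lengths C→113/12, PV→133/12; new cluster CPV
  updated: d(CPV,G)=23, d(CPV,H)=25, d(CPV,N)=79/4
step 3: merge (CPV,N) at d=79/4, Q=-94; branch lengths CPV→83/8, N→75/8; new cluster CNPV
  updated: d(CNPV,G)=97/8, d(CNPV,H)=121/8
step 4: merge (CNPV,G) at d=97/8, Q=-189/4; branch lengths CNPV→29/8, G→17/2; new cluster CGNPV
  updated: d(CGNPV,H)=23/2
step 5: merge (CGNPV,H) at d=23/2; branch lengths CGNPV→23/4, H→23/4; new cluster CGHNPV
final tree: ((((C:113/12,(P:27/8,V:-3/8):133/12):83/8,N:75/8):29/8,G:17/2):23/4,H:23/4)
total length: 535/8

P,V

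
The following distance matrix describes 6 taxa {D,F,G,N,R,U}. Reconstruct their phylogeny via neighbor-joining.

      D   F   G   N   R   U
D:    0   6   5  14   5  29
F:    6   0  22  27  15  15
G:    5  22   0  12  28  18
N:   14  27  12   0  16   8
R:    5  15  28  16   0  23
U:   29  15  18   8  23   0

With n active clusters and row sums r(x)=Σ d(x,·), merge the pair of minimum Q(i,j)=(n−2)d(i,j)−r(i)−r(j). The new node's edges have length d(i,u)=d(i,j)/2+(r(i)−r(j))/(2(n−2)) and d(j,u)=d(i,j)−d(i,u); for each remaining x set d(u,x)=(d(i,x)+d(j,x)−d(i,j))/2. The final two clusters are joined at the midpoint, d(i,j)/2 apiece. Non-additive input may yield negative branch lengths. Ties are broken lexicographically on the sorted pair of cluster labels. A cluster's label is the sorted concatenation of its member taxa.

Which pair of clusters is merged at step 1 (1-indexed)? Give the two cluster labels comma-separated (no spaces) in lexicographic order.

iteration 1: select N,U (d=8, Q=-138); attach at lengths (2, 6); label the merged cluster NU
  updated: d(D,NU)=35/2, d(F,NU)=17, d(G,NU)=11, d(NU,R)=31/2
iteration 2: select G,NU (d=11, Q=-94); attach at lengths (19/3, 14/3); label the merged cluster GNU
  updated: d(D,GNU)=23/4, d(F,GNU)=14, d(GNU,R)=65/4
iteration 3: select D,R (d=5, Q=-43); attach at lengths (-19/8, 59/8); label the merged cluster DR
  updated: d(DR,F)=8, d(DR,GNU)=17/2
iteration 4: select DR,F (d=8, Q=-61/2); attach at lengths (5/4, 27/4); label the merged cluster DFR
  updated: d(DFR,GNU)=29/4
iteration 5: select DFR,GNU (d=29/4); attach at lengths (29/8, 29/8); label the merged cluster DFGNRU
final tree: (((D:-19/8,R:59/8):5/4,F:27/4):29/8,(G:19/3,(N:2,U:6):14/3):29/8)
total length: 157/4

N,U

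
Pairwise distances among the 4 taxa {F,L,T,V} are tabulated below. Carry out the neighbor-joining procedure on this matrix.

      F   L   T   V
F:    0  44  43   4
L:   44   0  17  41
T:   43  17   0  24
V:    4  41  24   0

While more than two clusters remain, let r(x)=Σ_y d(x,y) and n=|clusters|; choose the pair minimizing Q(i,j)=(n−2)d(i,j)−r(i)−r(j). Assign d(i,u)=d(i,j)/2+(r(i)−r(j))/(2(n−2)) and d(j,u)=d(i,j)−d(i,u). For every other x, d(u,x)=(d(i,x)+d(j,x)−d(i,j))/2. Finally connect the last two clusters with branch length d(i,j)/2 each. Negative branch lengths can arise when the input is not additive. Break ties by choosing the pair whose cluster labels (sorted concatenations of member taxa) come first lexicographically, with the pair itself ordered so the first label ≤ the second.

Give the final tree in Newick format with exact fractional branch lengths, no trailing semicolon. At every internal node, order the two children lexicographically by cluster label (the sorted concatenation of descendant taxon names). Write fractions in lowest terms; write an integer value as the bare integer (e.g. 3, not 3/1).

(((F:15/2,V:-7/2):55/2,L:13):2,T:2)

step 1: merge (F,V) at d=4, Q=-152; branch lengths F→15/2, V→-7/2; new cluster FV
  updated: d(FV,L)=81/2, d(FV,T)=63/2
step 2: merge (FV,L) at d=81/2, Q=-89; branch lengths FV→55/2, L→13; new cluster FLV
  updated: d(FLV,T)=4
step 3: merge (FLV,T) at d=4; branch lengths FLV→2, T→2; new cluster FLTV
final tree: (((F:15/2,V:-7/2):55/2,L:13):2,T:2)
total length: 97/2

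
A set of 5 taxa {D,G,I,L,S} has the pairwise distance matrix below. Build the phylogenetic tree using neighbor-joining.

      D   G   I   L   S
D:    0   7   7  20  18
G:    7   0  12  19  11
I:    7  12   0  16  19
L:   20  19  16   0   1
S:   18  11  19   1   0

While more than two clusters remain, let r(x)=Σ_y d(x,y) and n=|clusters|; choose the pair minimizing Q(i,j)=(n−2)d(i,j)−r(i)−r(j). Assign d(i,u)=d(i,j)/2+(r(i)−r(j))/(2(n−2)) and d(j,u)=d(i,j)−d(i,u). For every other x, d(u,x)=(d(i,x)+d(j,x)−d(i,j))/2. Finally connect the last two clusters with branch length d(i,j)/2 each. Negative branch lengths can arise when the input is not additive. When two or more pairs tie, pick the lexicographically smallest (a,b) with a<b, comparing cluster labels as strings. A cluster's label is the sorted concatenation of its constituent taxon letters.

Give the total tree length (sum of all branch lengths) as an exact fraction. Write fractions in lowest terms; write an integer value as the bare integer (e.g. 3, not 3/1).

203/8

1. join L+S (d=1, Q=-102) ⇒ LS; edges |L|=5/3, |S|=-2/3
  updated: d(D,LS)=37/2, d(G,LS)=29/2, d(I,LS)=17
2. join D+I (d=7, Q=-109/2) ⇒ DI; edges |D|=21/8, |I|=35/8
  updated: d(DI,G)=6, d(DI,LS)=57/4
3. join DI+G (d=6, Q=-139/4) ⇒ DGI; edges |DI|=23/8, |G|=25/8
  updated: d(DGI,LS)=91/8
4. join DGI+LS (d=91/8) ⇒ DGILS; edges |DGI|=91/16, |LS|=91/16
final tree: (((D:21/8,I:35/8):23/8,G:25/8):91/16,(L:5/3,S:-2/3):91/16)
total length: 203/8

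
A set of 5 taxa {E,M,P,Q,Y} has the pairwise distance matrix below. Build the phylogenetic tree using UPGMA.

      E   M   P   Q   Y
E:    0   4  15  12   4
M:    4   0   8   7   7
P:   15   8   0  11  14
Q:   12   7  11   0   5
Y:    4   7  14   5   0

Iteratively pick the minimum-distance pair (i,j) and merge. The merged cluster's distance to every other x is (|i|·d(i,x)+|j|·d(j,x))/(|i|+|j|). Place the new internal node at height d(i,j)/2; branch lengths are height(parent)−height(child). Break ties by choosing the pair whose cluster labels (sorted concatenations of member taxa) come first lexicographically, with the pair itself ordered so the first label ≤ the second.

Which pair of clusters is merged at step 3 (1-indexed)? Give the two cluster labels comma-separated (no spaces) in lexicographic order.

EM,QY

step 1: merge (E,M) at d=4; branch lengths E→2, M→2; new cluster EM
  updated: d(EM,P)=23/2, d(EM,Q)=19/2, d(EM,Y)=11/2
step 2: merge (Q,Y) at d=5; branch lengths Q→5/2, Y→5/2; new cluster QY
  updated: d(EM,QY)=15/2, d(P,QY)=25/2
step 3: merge (EM,QY) at d=15/2; branch lengths EM→7/4, QY→5/4; new cluster EMQY
  updated: d(EMQY,P)=12
step 4: merge (EMQY,P) at d=12; branch lengths EMQY→9/4, P→6; new cluster EMPQY
final tree: (((E:2,M:2):7/4,(Q:5/2,Y:5/2):5/4):9/4,P:6)
total length: 81/4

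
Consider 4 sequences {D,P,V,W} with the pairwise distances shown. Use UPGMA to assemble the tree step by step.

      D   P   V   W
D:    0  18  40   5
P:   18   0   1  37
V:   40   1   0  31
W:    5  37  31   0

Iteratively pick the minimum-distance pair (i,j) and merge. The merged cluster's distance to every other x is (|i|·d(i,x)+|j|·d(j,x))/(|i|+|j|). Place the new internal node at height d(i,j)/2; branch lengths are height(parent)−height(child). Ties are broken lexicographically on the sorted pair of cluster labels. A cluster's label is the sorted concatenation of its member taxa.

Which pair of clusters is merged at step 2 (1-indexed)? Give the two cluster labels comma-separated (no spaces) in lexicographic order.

D,W

iteration 1: select P,V (d=1); attach at lengths (1/2, 1/2); label the merged cluster PV
  updated: d(D,PV)=29, d(PV,W)=34
iteration 2: select D,W (d=5); attach at lengths (5/2, 5/2); label the merged cluster DW
  updated: d(DW,PV)=63/2
iteration 3: select DW,PV (d=63/2); attach at lengths (53/4, 61/4); label the merged cluster DPVW
final tree: ((D:5/2,W:5/2):53/4,(P:1/2,V:1/2):61/4)
total length: 69/2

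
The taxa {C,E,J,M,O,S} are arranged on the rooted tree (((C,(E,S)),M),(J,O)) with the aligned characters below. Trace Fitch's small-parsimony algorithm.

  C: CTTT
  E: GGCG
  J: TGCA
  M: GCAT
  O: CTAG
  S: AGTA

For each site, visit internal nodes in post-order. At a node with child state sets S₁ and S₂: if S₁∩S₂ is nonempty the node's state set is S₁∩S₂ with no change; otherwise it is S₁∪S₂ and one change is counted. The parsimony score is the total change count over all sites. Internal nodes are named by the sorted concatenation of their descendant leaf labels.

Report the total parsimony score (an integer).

14

[col 0] ES: children E:{G}, S:{A} ∪→ {A,G}; cost 1
[col 0] CES: children C:{C}, ES:{A,G} ∪→ {A,C,G}; cost 1
[col 0] CEMS: children CES:{A,C,G}, M:{G} ∩→ {G}; cost 0
[col 0] JO: children J:{T}, O:{C} ∪→ {C,T}; cost 1
[col 0] CEJMOS: children CEMS:{G}, JO:{C,T} ∪→ {C,G,T}; cost 1
[col 1] ES: children E:{G}, S:{G} ∩→ {G}; cost 0
[col 1] CES: children C:{T}, ES:{G} ∪→ {G,T}; cost 1
[col 1] CEMS: children CES:{G,T}, M:{C} ∪→ {C,G,T}; cost 1
[col 1] JO: children J:{G}, O:{T} ∪→ {G,T}; cost 1
[col 1] CEJMOS: children CEMS:{C,G,T}, JO:{G,T} ∩→ {G,T}; cost 0
[col 2] ES: children E:{C}, S:{T} ∪→ {C,T}; cost 1
[col 2] CES: children C:{T}, ES:{C,T} ∩→ {T}; cost 0
[col 2] CEMS: children CES:{T}, M:{A} ∪→ {A,T}; cost 1
[col 2] JO: children J:{C}, O:{A} ∪→ {A,C}; cost 1
[col 2] CEJMOS: children CEMS:{A,T}, JO:{A,C} ∩→ {A}; cost 0
[col 3] ES: children E:{G}, S:{A} ∪→ {A,G}; cost 1
[col 3] CES: children C:{T}, ES:{A,G} ∪→ {A,G,T}; cost 1
[col 3] CEMS: children CES:{A,G,T}, M:{T} ∩→ {T}; cost 0
[col 3] JO: children J:{A}, O:{G} ∪→ {A,G}; cost 1
[col 3] CEJMOS: children CEMS:{T}, JO:{A,G} ∪→ {A,G,T}; cost 1
per-site changes: [4, 3, 3, 4]; total = 14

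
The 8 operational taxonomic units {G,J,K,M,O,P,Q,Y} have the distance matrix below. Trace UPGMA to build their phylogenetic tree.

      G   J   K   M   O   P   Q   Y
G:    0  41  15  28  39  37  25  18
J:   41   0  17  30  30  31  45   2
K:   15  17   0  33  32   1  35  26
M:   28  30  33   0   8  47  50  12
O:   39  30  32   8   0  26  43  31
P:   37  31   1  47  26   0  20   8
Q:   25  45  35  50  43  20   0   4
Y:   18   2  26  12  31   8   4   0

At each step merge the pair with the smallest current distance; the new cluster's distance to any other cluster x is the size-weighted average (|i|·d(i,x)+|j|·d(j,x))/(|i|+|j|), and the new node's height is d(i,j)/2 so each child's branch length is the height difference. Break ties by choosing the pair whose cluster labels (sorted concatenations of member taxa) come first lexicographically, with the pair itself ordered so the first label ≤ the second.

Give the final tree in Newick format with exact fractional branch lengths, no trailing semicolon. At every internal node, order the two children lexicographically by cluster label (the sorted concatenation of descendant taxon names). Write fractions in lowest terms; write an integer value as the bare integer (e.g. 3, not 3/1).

(((G:25/2,Q:25/2):15/16,((J:1,Y:1):37/4,(K:1/2,P:1/2):39/4):51/16):157/48,(M:4,O:4):305/24)

step 1: merge (K,P) at d=1; branch lengths K→1/2, P→1/2; new cluster KP
  updated: d(G,KP)=26, d(J,KP)=24, d(KP,M)=40, d(KP,O)=29, d(KP,Q)=55/2, d(KP,Y)=17
step 2: merge (J,Y) at d=2; branch lengths J→1, Y→1; new cluster JY
  updated: d(G,JY)=59/2, d(JY,KP)=41/2, d(JY,M)=21, d(JY,O)=61/2, d(JY,Q)=49/2
step 3: merge (M,O) at d=8; branch lengths M→4, O→4; new cluster MO
  updated: d(G,MO)=67/2, d(JY,MO)=103/4, d(KP,MO)=69/2, d(MO,Q)=93/2
step 4: merge (JY,KP) at d=41/2; branch lengths JY→37/4, KP→39/4; new cluster JKPY
  updated: d(G,JKPY)=111/4, d(JKPY,MO)=241/8, d(JKPY,Q)=26
step 5: merge (G,Q) at d=25; branch lengths G→25/2, Q→25/2; new cluster GQ
  updated: d(GQ,JKPY)=215/8, d(GQ,MO)=40
step 6: merge (GQ,JKPY) at d=215/8; branch lengths GQ→15/16, JKPY→51/16; new cluster GJKPQY
  updated: d(GJKPQY,MO)=401/12
step 7: merge (GJKPQY,MO) at d=401/12; branch lengths GJKPQY→157/48, MO→305/24; new cluster GJKMOPQY
final tree: (((G:25/2,Q:25/2):15/16,((J:1,Y:1):37/4,(K:1/2,P:1/2):39/4):51/16):157/48,(M:4,O:4):305/24)
total length: 3605/48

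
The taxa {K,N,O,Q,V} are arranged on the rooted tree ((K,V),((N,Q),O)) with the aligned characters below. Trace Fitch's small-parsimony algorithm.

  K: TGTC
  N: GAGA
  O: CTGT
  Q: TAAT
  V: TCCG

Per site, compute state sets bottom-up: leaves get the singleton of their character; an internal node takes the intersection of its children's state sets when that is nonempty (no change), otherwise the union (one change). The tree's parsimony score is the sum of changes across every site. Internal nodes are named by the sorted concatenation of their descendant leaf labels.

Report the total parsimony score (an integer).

[col 0] KV: children K:{T}, V:{T} ∩→ {T}; cost 0
[col 0] NQ: children N:{G}, Q:{T} ∪→ {G,T}; cost 1
[col 0] NOQ: children NQ:{G,T}, O:{C} ∪→ {C,G,T}; cost 1
[col 0] KNOQV: children KV:{T}, NOQ:{C,G,T} ∩→ {T}; cost 0
[col 1] KV: children K:{G}, V:{C} ∪→ {C,G}; cost 1
[col 1] NQ: children N:{A}, Q:{A} ∩→ {A}; cost 0
[col 1] NOQ: children NQ:{A}, O:{T} ∪→ {A,T}; cost 1
[col 1] KNOQV: children KV:{C,G}, NOQ:{A,T} ∪→ {A,C,G,T}; cost 1
[col 2] KV: children K:{T}, V:{C} ∪→ {C,T}; cost 1
[col 2] NQ: children N:{G}, Q:{A} ∪→ {A,G}; cost 1
[col 2] NOQ: children NQ:{A,G}, O:{G} ∩→ {G}; cost 0
[col 2] KNOQV: children KV:{C,T}, NOQ:{G} ∪→ {C,G,T}; cost 1
[col 3] KV: children K:{C}, V:{G} ∪→ {C,G}; cost 1
[col 3] NQ: children N:{A}, Q:{T} ∪→ {A,T}; cost 1
[col 3] NOQ: children NQ:{A,T}, O:{T} ∩→ {T}; cost 0
[col 3] KNOQV: children KV:{C,G}, NOQ:{T} ∪→ {C,G,T}; cost 1
per-site changes: [2, 3, 3, 3]; total = 11

11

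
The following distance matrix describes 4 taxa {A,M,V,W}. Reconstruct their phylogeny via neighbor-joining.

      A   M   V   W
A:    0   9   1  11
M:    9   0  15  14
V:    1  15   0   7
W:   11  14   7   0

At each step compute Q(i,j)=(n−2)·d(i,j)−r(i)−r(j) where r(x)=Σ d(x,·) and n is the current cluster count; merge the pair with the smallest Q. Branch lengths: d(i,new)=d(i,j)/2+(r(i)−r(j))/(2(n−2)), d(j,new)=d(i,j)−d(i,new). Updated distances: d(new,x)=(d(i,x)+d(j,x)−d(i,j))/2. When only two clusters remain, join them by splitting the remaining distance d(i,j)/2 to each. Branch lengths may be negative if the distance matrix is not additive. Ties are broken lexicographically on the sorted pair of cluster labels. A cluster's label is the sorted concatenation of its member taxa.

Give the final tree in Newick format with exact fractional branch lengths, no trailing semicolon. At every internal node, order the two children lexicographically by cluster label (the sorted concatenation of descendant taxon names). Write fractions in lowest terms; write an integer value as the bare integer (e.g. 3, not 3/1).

(((A:0,V:1):3,M:17/2):11/4,W:11/4)

iteration 1: select A,V (d=1, Q=-42); attach at lengths (0, 1); label the merged cluster AV
  updated: d(AV,M)=23/2, d(AV,W)=17/2
iteration 2: select AV,M (d=23/2, Q=-34); attach at lengths (3, 17/2); label the merged cluster AMV
  updated: d(AMV,W)=11/2
iteration 3: select AMV,W (d=11/2); attach at lengths (11/4, 11/4); label the merged cluster AMVW
final tree: (((A:0,V:1):3,M:17/2):11/4,W:11/4)
total length: 18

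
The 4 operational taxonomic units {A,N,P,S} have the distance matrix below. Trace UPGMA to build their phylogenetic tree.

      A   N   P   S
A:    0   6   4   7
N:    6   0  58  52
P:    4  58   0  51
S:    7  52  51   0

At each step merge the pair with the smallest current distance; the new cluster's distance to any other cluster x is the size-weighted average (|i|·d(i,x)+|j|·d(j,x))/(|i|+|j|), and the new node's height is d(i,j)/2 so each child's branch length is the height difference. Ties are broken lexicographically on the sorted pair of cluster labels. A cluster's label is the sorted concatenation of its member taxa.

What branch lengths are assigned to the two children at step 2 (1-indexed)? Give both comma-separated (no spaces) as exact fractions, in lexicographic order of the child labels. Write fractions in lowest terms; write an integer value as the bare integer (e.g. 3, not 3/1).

step 1: merge (A,P) at d=4; branch lengths A→2, P→2; new cluster AP
  updated: d(AP,N)=32, d(AP,S)=29
step 2: merge (AP,S) at d=29; branch lengths AP→25/2, S→29/2; new cluster APS
  updated: d(APS,N)=116/3
step 3: merge (APS,N) at d=116/3; branch lengths APS→29/6, N→58/3; new cluster ANPS
final tree: (((A:2,P:2):25/2,S:29/2):29/6,N:58/3)
total length: 331/6

25/2,29/2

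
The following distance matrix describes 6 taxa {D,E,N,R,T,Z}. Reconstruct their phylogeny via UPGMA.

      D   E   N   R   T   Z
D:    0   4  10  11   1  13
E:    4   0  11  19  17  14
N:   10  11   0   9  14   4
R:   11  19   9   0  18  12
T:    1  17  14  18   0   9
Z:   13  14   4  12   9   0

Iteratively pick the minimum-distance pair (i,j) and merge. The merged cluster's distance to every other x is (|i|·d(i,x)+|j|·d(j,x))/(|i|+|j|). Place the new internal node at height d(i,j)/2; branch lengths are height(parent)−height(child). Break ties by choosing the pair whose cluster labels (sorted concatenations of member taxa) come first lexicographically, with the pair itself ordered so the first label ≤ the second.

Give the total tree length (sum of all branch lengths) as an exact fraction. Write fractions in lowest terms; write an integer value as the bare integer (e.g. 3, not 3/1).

1. join D+T (d=1) ⇒ DT; edges |D|=1/2, |T|=1/2
  updated: d(DT,E)=21/2, d(DT,N)=12, d(DT,R)=29/2, d(DT,Z)=11
2. join N+Z (d=4) ⇒ NZ; edges |N|=2, |Z|=2
  updated: d(DT,NZ)=23/2, d(E,NZ)=25/2, d(NZ,R)=21/2
3. join DT+E (d=21/2) ⇒ DET; edges |DT|=19/4, |E|=21/4
  updated: d(DET,NZ)=71/6, d(DET,R)=16
4. join NZ+R (d=21/2) ⇒ NRZ; edges |NZ|=13/4, |R|=21/4
  updated: d(DET,NRZ)=119/9
5. join DET+NRZ (d=119/9) ⇒ DENRTZ; edges |DET|=49/36, |NRZ|=49/36
final tree: (((D:1/2,T:1/2):19/4,E:21/4):49/36,((N:2,Z:2):13/4,R:21/4):49/36)
total length: 236/9

236/9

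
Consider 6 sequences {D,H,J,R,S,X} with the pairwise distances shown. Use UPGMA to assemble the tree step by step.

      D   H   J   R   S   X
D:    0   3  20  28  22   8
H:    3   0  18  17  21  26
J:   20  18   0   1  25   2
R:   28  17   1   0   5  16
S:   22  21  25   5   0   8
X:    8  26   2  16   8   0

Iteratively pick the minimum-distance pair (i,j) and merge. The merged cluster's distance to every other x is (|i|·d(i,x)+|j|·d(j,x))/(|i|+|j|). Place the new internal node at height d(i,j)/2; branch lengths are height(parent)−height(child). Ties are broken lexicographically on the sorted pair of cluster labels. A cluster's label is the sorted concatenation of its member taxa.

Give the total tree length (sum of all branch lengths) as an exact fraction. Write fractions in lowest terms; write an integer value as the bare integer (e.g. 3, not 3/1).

step 1: merge (J,R) at d=1; branch lengths J→1/2, R→1/2; new cluster JR
  updated: d(D,JR)=24, d(H,JR)=35/2, d(JR,S)=15, d(JR,X)=9
step 2: merge (D,H) at d=3; branch lengths D→3/2, H→3/2; new cluster DH
  updated: d(DH,JR)=83/4, d(DH,S)=43/2, d(DH,X)=17
step 3: merge (S,X) at d=8; branch lengths S→4, X→4; new cluster SX
  updated: d(DH,SX)=77/4, d(JR,SX)=12
step 4: merge (JR,SX) at d=12; branch lengths JR→11/2, SX→2; new cluster JRSX
  updated: d(DH,JRSX)=20
step 5: merge (DH,JRSX) at d=20; branch lengths DH→17/2, JRSX→4; new cluster DHJRSX
final tree: ((D:3/2,H:3/2):17/2,((J:1/2,R:1/2):11/2,(S:4,X:4):2):4)
total length: 32

32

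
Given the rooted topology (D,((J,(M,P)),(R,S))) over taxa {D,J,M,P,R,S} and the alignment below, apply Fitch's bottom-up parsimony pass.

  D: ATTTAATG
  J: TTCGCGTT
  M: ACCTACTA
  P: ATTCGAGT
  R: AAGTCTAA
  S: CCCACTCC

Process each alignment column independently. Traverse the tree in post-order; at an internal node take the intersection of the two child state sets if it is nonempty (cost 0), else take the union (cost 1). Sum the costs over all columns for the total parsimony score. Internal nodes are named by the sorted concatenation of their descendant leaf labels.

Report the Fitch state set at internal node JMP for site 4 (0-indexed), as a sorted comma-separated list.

site 0, node MP: M={A} ∩ P={A} → {A} (+0)
site 0, node JMP: J={T} ∪ MP={A} → {A,T} (+1)
site 0, node RS: R={A} ∪ S={C} → {A,C} (+1)
site 0, node JMPRS: JMP={A,T} ∩ RS={A,C} → {A} (+0)
site 0, node DJMPRS: D={A} ∩ JMPRS={A} → {A} (+0)
site 1, node MP: M={C} ∪ P={T} → {C,T} (+1)
site 1, node JMP: J={T} ∩ MP={C,T} → {T} (+0)
site 1, node RS: R={A} ∪ S={C} → {A,C} (+1)
site 1, node JMPRS: JMP={T} ∪ RS={A,C} → {A,C,T} (+1)
site 1, node DJMPRS: D={T} ∩ JMPRS={A,C,T} → {T} (+0)
site 2, node MP: M={C} ∪ P={T} → {C,T} (+1)
site 2, node JMP: J={C} ∩ MP={C,T} → {C} (+0)
site 2, node RS: R={G} ∪ S={C} → {C,G} (+1)
site 2, node JMPRS: JMP={C} ∩ RS={C,G} → {C} (+0)
site 2, node DJMPRS: D={T} ∪ JMPRS={C} → {C,T} (+1)
site 3, node MP: M={T} ∪ P={C} → {C,T} (+1)
site 3, node JMP: J={G} ∪ MP={C,T} → {C,G,T} (+1)
site 3, node RS: R={T} ∪ S={A} → {A,T} (+1)
site 3, node JMPRS: JMP={C,G,T} ∩ RS={A,T} → {T} (+0)
site 3, node DJMPRS: D={T} ∩ JMPRS={T} → {T} (+0)
site 4, node MP: M={A} ∪ P={G} → {A,G} (+1)
site 4, node JMP: J={C} ∪ MP={A,G} → {A,C,G} (+1)
site 4, node RS: R={C} ∩ S={C} → {C} (+0)
site 4, node JMPRS: JMP={A,C,G} ∩ RS={C} → {C} (+0)
site 4, node DJMPRS: D={A} ∪ JMPRS={C} → {A,C} (+1)
site 5, node MP: M={C} ∪ P={A} → {A,C} (+1)
site 5, node JMP: J={G} ∪ MP={A,C} → {A,C,G} (+1)
site 5, node RS: R={T} ∩ S={T} → {T} (+0)
site 5, node JMPRS: JMP={A,C,G} ∪ RS={T} → {A,C,G,T} (+1)
site 5, node DJMPRS: D={A} ∩ JMPRS={A,C,G,T} → {A} (+0)
site 6, node MP: M={T} ∪ P={G} → {G,T} (+1)
site 6, node JMP: J={T} ∩ MP={G,T} → {T} (+0)
site 6, node RS: R={A} ∪ S={C} → {A,C} (+1)
site 6, node JMPRS: JMP={T} ∪ RS={A,C} → {A,C,T} (+1)
site 6, node DJMPRS: D={T} ∩ JMPRS={A,C,T} → {T} (+0)
site 7, node MP: M={A} ∪ P={T} → {A,T} (+1)
site 7, node JMP: J={T} ∩ MP={A,T} → {T} (+0)
site 7, node RS: R={A} ∪ S={C} → {A,C} (+1)
site 7, node JMPRS: JMP={T} ∪ RS={A,C} → {A,C,T} (+1)
site 7, node DJMPRS: D={G} ∪ JMPRS={A,C,T} → {A,C,G,T} (+1)
per-site changes: [2, 3, 3, 3, 3, 3, 3, 4]; total = 24

A,C,G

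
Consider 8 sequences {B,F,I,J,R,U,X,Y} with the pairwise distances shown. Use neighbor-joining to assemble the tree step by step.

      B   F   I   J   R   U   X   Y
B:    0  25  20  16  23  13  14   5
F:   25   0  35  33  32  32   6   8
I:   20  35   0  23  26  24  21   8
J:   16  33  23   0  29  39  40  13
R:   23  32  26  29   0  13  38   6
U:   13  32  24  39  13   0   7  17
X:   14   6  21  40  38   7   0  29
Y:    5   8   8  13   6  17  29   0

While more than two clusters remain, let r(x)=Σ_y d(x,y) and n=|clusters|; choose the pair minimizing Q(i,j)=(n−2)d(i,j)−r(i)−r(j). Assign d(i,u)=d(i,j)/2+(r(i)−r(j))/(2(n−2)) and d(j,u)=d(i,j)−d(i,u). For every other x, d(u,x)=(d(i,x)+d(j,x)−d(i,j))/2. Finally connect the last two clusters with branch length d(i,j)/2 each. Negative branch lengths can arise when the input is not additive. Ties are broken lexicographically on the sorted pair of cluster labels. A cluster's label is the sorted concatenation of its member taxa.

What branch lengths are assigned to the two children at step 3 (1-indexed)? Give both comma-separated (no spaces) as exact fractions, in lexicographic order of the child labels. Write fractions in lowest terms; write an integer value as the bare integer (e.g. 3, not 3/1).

1. join F+X (d=6, Q=-290) ⇒ FX; edges |F|=13/3, |X|=5/3
  updated: d(B,FX)=33/2, d(FX,I)=25, d(FX,J)=67/2, d(FX,R)=32, d(FX,U)=33/2, d(FX,Y)=31/2
2. join R+U (d=13, Q=-373/2) ⇒ RU; edges |R|=143/20, |U|=117/20
  updated: d(B,RU)=23/2, d(FX,RU)=71/4, d(I,RU)=37/2, d(J,RU)=55/2, d(RU,Y)=5
3. join B+J (d=16, Q=-118) ⇒ BJ; edges |B|=5/2, |J|=27/2
  updated: d(BJ,FX)=17, d(BJ,I)=27/2, d(BJ,RU)=23/2, d(BJ,Y)=1
4. join FX+RU (d=71/4, Q=-299/4) ⇒ FRUX; edges |FX|=101/8, |RU|=41/8
  updated: d(BJ,FRUX)=43/8, d(FRUX,I)=103/8, d(FRUX,Y)=11/8
5. join BJ+FRUX (d=43/8, Q=-115/4) ⇒ BFJRUX; edges |BJ|=11/4, |FRUX|=21/8
  updated: d(BFJRUX,I)=21/2, d(BFJRUX,Y)=-3/2
6. join BFJRUX+I (d=21/2, Q=-17) ⇒ BFIJRUX; edges |BFJRUX|=1/2, |I|=10
  updated: d(BFIJRUX,Y)=-2
7. join BFIJRUX+Y (d=-2) ⇒ BFIJRUXY; edges |BFIJRUX|=-1, |Y|=-1
final tree: ((((B:5/2,J:27/2):11/4,((F:13/3,X:5/3):101/8,(R:143/20,U:117/20):41/8):21/8):1/2,I:10):-1,Y:-1)
total length: 533/8

5/2,27/2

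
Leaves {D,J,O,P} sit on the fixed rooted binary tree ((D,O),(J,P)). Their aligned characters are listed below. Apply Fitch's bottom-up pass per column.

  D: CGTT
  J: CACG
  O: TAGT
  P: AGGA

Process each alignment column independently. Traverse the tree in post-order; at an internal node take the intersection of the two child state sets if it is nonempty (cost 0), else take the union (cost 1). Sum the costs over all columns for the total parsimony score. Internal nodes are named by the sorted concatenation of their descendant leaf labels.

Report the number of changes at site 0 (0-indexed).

DO@0: {C} ∪ {T} = {C,T} (union, +1)
JP@0: {C} ∪ {A} = {A,C} (union, +1)
DJOP@0: {C,T} ∩ {A,C} = {C} (intersection, +0)
DO@1: {G} ∪ {A} = {A,G} (union, +1)
JP@1: {A} ∪ {G} = {A,G} (union, +1)
DJOP@1: {A,G} ∩ {A,G} = {A,G} (intersection, +0)
DO@2: {T} ∪ {G} = {G,T} (union, +1)
JP@2: {C} ∪ {G} = {C,G} (union, +1)
DJOP@2: {G,T} ∩ {C,G} = {G} (intersection, +0)
DO@3: {T} ∩ {T} = {T} (intersection, +0)
JP@3: {G} ∪ {A} = {A,G} (union, +1)
DJOP@3: {T} ∪ {A,G} = {A,G,T} (union, +1)
per-site changes: [2, 2, 2, 2]; total = 8

2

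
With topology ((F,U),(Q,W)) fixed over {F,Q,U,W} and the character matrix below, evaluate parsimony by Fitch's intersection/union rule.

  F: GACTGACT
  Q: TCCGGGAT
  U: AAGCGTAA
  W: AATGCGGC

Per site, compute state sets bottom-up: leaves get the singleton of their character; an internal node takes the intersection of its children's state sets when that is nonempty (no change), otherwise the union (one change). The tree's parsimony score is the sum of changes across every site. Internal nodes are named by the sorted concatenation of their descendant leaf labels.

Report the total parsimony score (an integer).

14

[col 0] FU: children F:{G}, U:{A} ∪→ {A,G}; cost 1
[col 0] QW: children Q:{T}, W:{A} ∪→ {A,T}; cost 1
[col 0] FQUW: children FU:{A,G}, QW:{A,T} ∩→ {A}; cost 0
[col 1] FU: children F:{A}, U:{A} ∩→ {A}; cost 0
[col 1] QW: children Q:{C}, W:{A} ∪→ {A,C}; cost 1
[col 1] FQUW: children FU:{A}, QW:{A,C} ∩→ {A}; cost 0
[col 2] FU: children F:{C}, U:{G} ∪→ {C,G}; cost 1
[col 2] QW: children Q:{C}, W:{T} ∪→ {C,T}; cost 1
[col 2] FQUW: children FU:{C,G}, QW:{C,T} ∩→ {C}; cost 0
[col 3] FU: children F:{T}, U:{C} ∪→ {C,T}; cost 1
[col 3] QW: children Q:{G}, W:{G} ∩→ {G}; cost 0
[col 3] FQUW: children FU:{C,T}, QW:{G} ∪→ {C,G,T}; cost 1
[col 4] FU: children F:{G}, U:{G} ∩→ {G}; cost 0
[col 4] QW: children Q:{G}, W:{C} ∪→ {C,G}; cost 1
[col 4] FQUW: children FU:{G}, QW:{C,G} ∩→ {G}; cost 0
[col 5] FU: children F:{A}, U:{T} ∪→ {A,T}; cost 1
[col 5] QW: children Q:{G}, W:{G} ∩→ {G}; cost 0
[col 5] FQUW: children FU:{A,T}, QW:{G} ∪→ {A,G,T}; cost 1
[col 6] FU: children F:{C}, U:{A} ∪→ {A,C}; cost 1
[col 6] QW: children Q:{A}, W:{G} ∪→ {A,G}; cost 1
[col 6] FQUW: children FU:{A,C}, QW:{A,G} ∩→ {A}; cost 0
[col 7] FU: children F:{T}, U:{A} ∪→ {A,T}; cost 1
[col 7] QW: children Q:{T}, W:{C} ∪→ {C,T}; cost 1
[col 7] FQUW: children FU:{A,T}, QW:{C,T} ∩→ {T}; cost 0
per-site changes: [2, 1, 2, 2, 1, 2, 2, 2]; total = 14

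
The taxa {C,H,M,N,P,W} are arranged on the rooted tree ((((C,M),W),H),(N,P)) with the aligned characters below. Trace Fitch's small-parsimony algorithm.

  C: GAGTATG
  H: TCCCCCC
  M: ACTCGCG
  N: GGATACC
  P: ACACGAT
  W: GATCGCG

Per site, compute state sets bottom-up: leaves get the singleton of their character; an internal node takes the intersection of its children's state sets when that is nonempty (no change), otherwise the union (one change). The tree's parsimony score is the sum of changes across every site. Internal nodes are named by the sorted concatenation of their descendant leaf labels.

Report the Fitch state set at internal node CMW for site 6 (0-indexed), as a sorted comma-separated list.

G

site 0, node CM: C={G} ∪ M={A} → {A,G} (+1)
site 0, node CMW: CM={A,G} ∩ W={G} → {G} (+0)
site 0, node CHMW: CMW={G} ∪ H={T} → {G,T} (+1)
site 0, node NP: N={G} ∪ P={A} → {A,G} (+1)
site 0, node CHMNPW: CHMW={G,T} ∩ NP={A,G} → {G} (+0)
site 1, node CM: C={A} ∪ M={C} → {A,C} (+1)
site 1, node CMW: CM={A,C} ∩ W={A} → {A} (+0)
site 1, node CHMW: CMW={A} ∪ H={C} → {A,C} (+1)
site 1, node NP: N={G} ∪ P={C} → {C,G} (+1)
site 1, node CHMNPW: CHMW={A,C} ∩ NP={C,G} → {C} (+0)
site 2, node CM: C={G} ∪ M={T} → {G,T} (+1)
site 2, node CMW: CM={G,T} ∩ W={T} → {T} (+0)
site 2, node CHMW: CMW={T} ∪ H={C} → {C,T} (+1)
site 2, node NP: N={A} ∩ P={A} → {A} (+0)
site 2, node CHMNPW: CHMW={C,T} ∪ NP={A} → {A,C,T} (+1)
site 3, node CM: C={T} ∪ M={C} → {C,T} (+1)
site 3, node CMW: CM={C,T} ∩ W={C} → {C} (+0)
site 3, node CHMW: CMW={C} ∩ H={C} → {C} (+0)
site 3, node NP: N={T} ∪ P={C} → {C,T} (+1)
site 3, node CHMNPW: CHMW={C} ∩ NP={C,T} → {C} (+0)
site 4, node CM: C={A} ∪ M={G} → {A,G} (+1)
site 4, node CMW: CM={A,G} ∩ W={G} → {G} (+0)
site 4, node CHMW: CMW={G} ∪ H={C} → {C,G} (+1)
site 4, node NP: N={A} ∪ P={G} → {A,G} (+1)
site 4, node CHMNPW: CHMW={C,G} ∩ NP={A,G} → {G} (+0)
site 5, node CM: C={T} ∪ M={C} → {C,T} (+1)
site 5, node CMW: CM={C,T} ∩ W={C} → {C} (+0)
site 5, node CHMW: CMW={C} ∩ H={C} → {C} (+0)
site 5, node NP: N={C} ∪ P={A} → {A,C} (+1)
site 5, node CHMNPW: CHMW={C} ∩ NP={A,C} → {C} (+0)
site 6, node CM: C={G} ∩ M={G} → {G} (+0)
site 6, node CMW: CM={G} ∩ W={G} → {G} (+0)
site 6, node CHMW: CMW={G} ∪ H={C} → {C,G} (+1)
site 6, node NP: N={C} ∪ P={T} → {C,T} (+1)
site 6, node CHMNPW: CHMW={C,G} ∩ NP={C,T} → {C} (+0)
per-site changes: [3, 3, 3, 2, 3, 2, 2]; total = 18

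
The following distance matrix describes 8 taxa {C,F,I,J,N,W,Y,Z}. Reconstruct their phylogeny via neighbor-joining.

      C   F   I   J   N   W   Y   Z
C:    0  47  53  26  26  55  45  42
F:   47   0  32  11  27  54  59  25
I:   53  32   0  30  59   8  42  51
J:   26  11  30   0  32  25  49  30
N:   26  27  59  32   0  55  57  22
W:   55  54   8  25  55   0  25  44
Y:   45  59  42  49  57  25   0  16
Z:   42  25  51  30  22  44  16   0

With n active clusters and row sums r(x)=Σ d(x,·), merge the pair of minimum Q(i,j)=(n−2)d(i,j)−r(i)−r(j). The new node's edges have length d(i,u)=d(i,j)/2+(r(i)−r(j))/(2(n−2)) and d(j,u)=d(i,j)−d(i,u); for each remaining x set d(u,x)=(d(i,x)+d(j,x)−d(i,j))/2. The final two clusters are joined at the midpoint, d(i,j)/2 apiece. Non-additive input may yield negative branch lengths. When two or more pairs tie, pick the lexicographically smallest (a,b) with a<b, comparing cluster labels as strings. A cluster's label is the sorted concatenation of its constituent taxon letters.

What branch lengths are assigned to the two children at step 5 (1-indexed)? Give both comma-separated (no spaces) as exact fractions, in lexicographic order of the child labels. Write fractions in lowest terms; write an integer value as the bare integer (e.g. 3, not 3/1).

step 1: merge (I,W) at d=8, Q=-493; branch lengths I→19/4, W→13/4; new cluster IW
  updated: d(C,IW)=50, d(F,IW)=39, d(IW,J)=47/2, d(IW,N)=53, d(IW,Y)=59/2, d(IW,Z)=87/2
step 2: merge (Y,Z) at d=16, Q=-354; branch lengths Y→157/10, Z→3/10; new cluster YZ
  updated: d(C,YZ)=71/2, d(F,YZ)=34, d(IW,YZ)=57/2, d(J,YZ)=63/2, d(N,YZ)=63/2
step 3: merge (C,N) at d=26, Q=-250; branch lengths C→119/8, N→89/8; new cluster CN
  updated: d(CN,F)=24, d(CN,IW)=77/2, d(CN,J)=16, d(CN,YZ)=41/2
step 4: merge (IW,YZ) at d=57/2, Q=-317/2; branch lengths IW→67/4, YZ→47/4; new cluster IWYZ
  updated: d(CN,IWYZ)=61/4, d(F,IWYZ)=89/4, d(IWYZ,J)=53/4
step 5: merge (CN,IWYZ) at d=61/4, Q=-151/2; branch lengths CN→35/4, IWYZ→13/2; new cluster CINWYZ
  updated: d(CINWYZ,F)=31/2, d(CINWYZ,J)=7
step 6: merge (CINWYZ,F) at d=31/2, Q=-67/2; branch lengths CINWYZ→23/4, F→39/4; new cluster CFINWYZ
  updated: d(CFINWYZ,J)=5/4
step 7: merge (CFINWYZ,J) at d=5/4; branch lengths CFINWYZ→5/8, J→5/8; new cluster CFIJNWYZ
final tree: ((((C:119/8,N:89/8):35/4,((I:19/4,W:13/4):67/4,(Y:157/10,Z:3/10):47/4):13/2):23/4,F:39/4):5/8,J:5/8)
total length: 221/2

35/4,13/2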